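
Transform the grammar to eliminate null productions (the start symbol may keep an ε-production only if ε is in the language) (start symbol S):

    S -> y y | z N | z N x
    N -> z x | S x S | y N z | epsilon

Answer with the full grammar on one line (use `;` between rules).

The nullable symbols are {N}.
ε ∉ L(G), so no ε-production is kept.
Expand every rule over subsets of its nullable positions: S → z N gives z N | z. S → z N x gives z N x | z x. N → y N z gives y N z | y z.

S -> y y | z N | z | z N x | z x; N -> z x | S x S | y N z | y z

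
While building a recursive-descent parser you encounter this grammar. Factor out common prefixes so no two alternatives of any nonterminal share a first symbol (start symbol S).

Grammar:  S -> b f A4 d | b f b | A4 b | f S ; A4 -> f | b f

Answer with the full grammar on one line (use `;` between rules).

S has alternatives sharing prefix 'b f': factor to S → b f S' with S' → A4 d | b.

S -> A4 b | f S | b f S'; A4 -> f | b f; S' -> A4 d | b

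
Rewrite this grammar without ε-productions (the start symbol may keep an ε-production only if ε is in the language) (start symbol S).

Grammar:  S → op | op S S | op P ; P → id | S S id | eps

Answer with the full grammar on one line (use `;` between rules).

The nullable symbols are {P}.
ε ∉ L(G), so no ε-production is kept.

S → op | op S S | op P; P → id | S S id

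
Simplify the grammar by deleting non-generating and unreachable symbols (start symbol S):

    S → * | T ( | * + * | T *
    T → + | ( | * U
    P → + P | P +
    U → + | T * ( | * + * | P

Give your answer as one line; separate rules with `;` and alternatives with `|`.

Generating nonterminals: {S, T, U}.
Reachable from S after that: {S, T, U}.
Removed useless symbols: {P} and every production mentioning them.

S → * | T ( | * + * | T *; T → + | ( | * U; U → + | T * ( | * + *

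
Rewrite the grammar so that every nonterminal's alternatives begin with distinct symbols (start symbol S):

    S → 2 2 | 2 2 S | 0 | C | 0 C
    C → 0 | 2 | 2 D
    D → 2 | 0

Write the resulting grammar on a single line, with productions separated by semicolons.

S → C | 2 2 S' | 0 S''; C → 0 | 2 C'; D → 2 | 0; S' → ε | S; S'' → ε | C; C' → ε | D

S has alternatives sharing prefix '2 2': factor to S → 2 2 S' with S' → ε | S.
S has alternatives sharing prefix '0': factor to S → 0 S'' with S'' → ε | C.
C has alternatives sharing prefix '2': factor to C → 2 C' with C' → ε | D.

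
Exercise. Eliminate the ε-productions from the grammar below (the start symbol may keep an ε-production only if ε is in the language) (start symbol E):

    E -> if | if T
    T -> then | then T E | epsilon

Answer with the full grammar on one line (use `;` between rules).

The nullable symbols are {T}.
ε ∉ L(G), so no ε-production is kept.
For each production, add variants omitting each subset of nullable occurrences: T → then T E gives then T E | then E.

E -> if | if T; T -> then | then T E | then E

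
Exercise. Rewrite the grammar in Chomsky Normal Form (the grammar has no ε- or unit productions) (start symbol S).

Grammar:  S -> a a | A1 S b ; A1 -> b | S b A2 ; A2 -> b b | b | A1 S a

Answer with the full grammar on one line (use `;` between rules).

S -> X1 X1 | A1 Y1; A1 -> b | S Y2; A2 -> X2 X2 | b | A1 Y3; X1 -> a; X2 -> b; Y1 -> S X2; Y2 -> X2 A2; Y3 -> S X1

Introduce a nonterminal for each terminal appearing in a rule of length ≥ 2: X1 → a, X2 → b.
Binarize each right-hand side of length ≥ 3 by chaining fresh nonterminals (Y1, Y2, …): affected rules were S → A1 S X2; A1 → S X2 A2; A2 → A1 S X1.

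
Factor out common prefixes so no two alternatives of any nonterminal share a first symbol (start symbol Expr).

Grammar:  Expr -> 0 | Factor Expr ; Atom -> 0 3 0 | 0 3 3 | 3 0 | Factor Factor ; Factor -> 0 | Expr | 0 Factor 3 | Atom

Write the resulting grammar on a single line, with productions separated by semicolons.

Atom has alternatives sharing prefix '0 3': factor to Atom → 0 3 Atom1 with Atom1 → 0 | 3.
Factor has alternatives sharing prefix '0': factor to Factor → 0 Factor1 with Factor1 → ε | Factor 3.

Expr -> 0 | Factor Expr; Atom -> 3 0 | Factor Factor | 0 3 Atom1; Factor -> Expr | Atom | 0 Factor1; Atom1 -> 0 | 3; Factor1 -> ε | Factor 3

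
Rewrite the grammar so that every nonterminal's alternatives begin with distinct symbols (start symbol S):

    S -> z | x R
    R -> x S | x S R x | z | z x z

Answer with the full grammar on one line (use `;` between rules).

S -> z | x R; R -> x S R' | z R''; R' -> ε | R x; R'' -> ε | x z

R has alternatives sharing prefix 'x S': factor to R → x S R' with R' → ε | R x.
R has alternatives sharing prefix 'z': factor to R → z R'' with R'' → ε | x z.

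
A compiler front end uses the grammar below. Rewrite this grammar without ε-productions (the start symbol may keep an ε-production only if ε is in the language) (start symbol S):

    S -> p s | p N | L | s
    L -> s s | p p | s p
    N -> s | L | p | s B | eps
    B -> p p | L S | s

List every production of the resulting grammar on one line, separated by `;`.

S -> p s | p N | p | L | s; L -> s s | p p | s p; N -> s | L | p | s B; B -> p p | L S | s

Nullable nonterminals: {N}.
ε ∉ L(G), so no ε-production is kept.
Expand every rule over subsets of its nullable positions: S → p N gives p N | p.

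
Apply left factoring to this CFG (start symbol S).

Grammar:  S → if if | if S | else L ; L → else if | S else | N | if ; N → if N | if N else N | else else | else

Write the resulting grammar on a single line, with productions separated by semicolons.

S has alternatives sharing prefix 'if': factor to S → if S' with S' → if | S.
N has alternatives sharing prefix 'if N': factor to N → if N N' with N' → ε | else N.
N has alternatives sharing prefix 'else': factor to N → else N'' with N'' → else | ε.

S → else L | if S'; L → else if | S else | N | if; N → if N N' | else N''; S' → if | S; N' → ε | else N; N'' → else | ε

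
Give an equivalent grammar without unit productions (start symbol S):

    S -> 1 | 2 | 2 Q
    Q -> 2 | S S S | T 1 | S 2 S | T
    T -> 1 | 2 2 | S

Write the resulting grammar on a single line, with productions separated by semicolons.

Unit pairs: Q ⇒* {S, T}; T ⇒* {S}.
Replace each nonterminal's rules with the union of the non-unit rules of every nonterminal it unit-derives.

S -> 1 | 2 | 2 Q; Q -> 1 | 2 | 2 Q | S S S | T 1 | S 2 S | 2 2; T -> 1 | 2 | 2 Q | 2 2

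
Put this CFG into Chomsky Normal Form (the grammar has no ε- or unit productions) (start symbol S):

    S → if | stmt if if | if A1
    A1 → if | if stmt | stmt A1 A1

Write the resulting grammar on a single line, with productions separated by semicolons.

S → if | X1 Y1 | X2 A1; A1 → if | X2 X1 | X1 Y2; X1 → stmt; X2 → if; Y1 → X2 X2; Y2 → A1 A1

Introduce a nonterminal for each terminal appearing in a rule of length ≥ 2: X1 → stmt, X2 → if.
Binarize each right-hand side of length ≥ 3 by chaining fresh nonterminals (Y1, Y2, …): affected rules were S → X1 X2 X2; A1 → X1 A1 A1.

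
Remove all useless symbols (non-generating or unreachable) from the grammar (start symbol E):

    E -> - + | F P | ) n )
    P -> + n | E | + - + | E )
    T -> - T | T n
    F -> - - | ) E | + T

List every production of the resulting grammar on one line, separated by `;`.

E -> - + | F P | ) n ); P -> + n | E | + - + | E ); F -> - - | ) E

Generating nonterminals: {E, F, P}.
Reachable from E after that: {E, F, P}.
Removed useless symbols: {T} and every production mentioning them.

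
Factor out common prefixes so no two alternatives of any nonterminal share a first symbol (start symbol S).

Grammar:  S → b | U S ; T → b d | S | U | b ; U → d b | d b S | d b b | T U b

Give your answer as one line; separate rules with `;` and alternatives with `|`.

S → b | U S; T → S | U | b T'; U → T U b | d b U'; T' → d | ε; U' → ε | S | b

T has alternatives sharing prefix 'b': factor to T → b T' with T' → d | ε.
U has alternatives sharing prefix 'd b': factor to U → d b U' with U' → ε | S | b.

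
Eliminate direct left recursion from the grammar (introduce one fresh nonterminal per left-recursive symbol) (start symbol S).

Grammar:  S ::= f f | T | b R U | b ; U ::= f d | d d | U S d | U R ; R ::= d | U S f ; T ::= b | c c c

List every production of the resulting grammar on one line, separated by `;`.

S ::= f f | T | b R U | b; U ::= f d U' | d d U'; R ::= d | U S f; T ::= b | c c c; U' ::= S d U' | R U' | ε

Left recursion appears on U.
For U: α = {S d, R}, β = {f d, d d}. Rewrite as U → β U' and U' → α U' | ε.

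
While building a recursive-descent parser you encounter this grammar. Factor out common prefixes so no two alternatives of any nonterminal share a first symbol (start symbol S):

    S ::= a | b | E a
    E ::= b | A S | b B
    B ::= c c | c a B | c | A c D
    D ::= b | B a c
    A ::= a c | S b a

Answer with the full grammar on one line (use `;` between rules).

E has alternatives sharing prefix 'b': factor to E → b E' with E' → ε | B.
B has alternatives sharing prefix 'c': factor to B → c B' with B' → c | a B | ε.

S ::= a | b | E a; E ::= A S | b E'; B ::= A c D | c B'; D ::= b | B a c; A ::= a c | S b a; E' ::= epsilon | B; B' ::= c | a B | epsilon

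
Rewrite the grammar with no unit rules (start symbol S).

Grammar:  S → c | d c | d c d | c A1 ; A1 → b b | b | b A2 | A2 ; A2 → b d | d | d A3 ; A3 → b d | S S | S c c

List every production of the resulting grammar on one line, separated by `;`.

Unit pairs: A1 ⇒* {A2}.
For each unit pair (A, B), copy every non-unit production of B to A, then drop all unit productions.

S → c | d c | d c d | c A1; A1 → b d | d | d A3 | b b | b | b A2; A2 → b d | d | d A3; A3 → b d | S S | S c c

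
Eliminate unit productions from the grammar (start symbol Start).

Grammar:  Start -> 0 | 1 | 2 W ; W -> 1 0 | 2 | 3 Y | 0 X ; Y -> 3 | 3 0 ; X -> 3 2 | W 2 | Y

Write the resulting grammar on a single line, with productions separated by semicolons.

Unit pairs: X ⇒* {Y}.
For every A with A ⇒* B via unit rules, add B's non-unit alternatives to A; then delete every rule of the form X → Y.

Start -> 0 | 1 | 2 W; W -> 1 0 | 2 | 3 Y | 0 X; Y -> 3 | 3 0; X -> 3 2 | W 2 | 3 | 3 0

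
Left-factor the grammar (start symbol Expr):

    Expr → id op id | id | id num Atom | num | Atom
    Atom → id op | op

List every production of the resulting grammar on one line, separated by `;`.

Expr → num | Atom | id Expr1; Atom → id op | op; Expr1 → op id | ε | num Atom

Expr has alternatives sharing prefix 'id': factor to Expr → id Expr1 with Expr1 → op id | ε | num Atom.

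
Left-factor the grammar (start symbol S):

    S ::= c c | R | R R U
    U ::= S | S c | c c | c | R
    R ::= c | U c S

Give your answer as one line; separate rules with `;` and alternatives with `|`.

S has alternatives sharing prefix 'R': factor to S → R S' with S' → ε | R U.
U has alternatives sharing prefix 'S': factor to U → S U' with U' → ε | c.
U has alternatives sharing prefix 'c': factor to U → c U'' with U'' → c | ε.

S ::= c c | R S'; U ::= R | S U' | c U''; R ::= c | U c S; S' ::= ε | R U; U' ::= ε | c; U'' ::= c | ε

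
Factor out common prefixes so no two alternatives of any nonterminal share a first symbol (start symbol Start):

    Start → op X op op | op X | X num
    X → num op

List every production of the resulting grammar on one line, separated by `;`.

Start → X num | op X Start1; X → num op; Start1 → op op | ε

Start has alternatives sharing prefix 'op X': factor to Start → op X Start1 with Start1 → op op | ε.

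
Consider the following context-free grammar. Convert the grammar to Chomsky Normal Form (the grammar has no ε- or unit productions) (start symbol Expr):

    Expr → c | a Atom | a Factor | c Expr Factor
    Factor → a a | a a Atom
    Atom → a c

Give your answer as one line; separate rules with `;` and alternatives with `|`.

Expr → c | X1 Atom | X1 Factor | X2 Y1; Factor → X1 X1 | X1 Y2; Atom → X1 X2; X1 → a; X2 → c; Y1 → Expr Factor; Y2 → X1 Atom

Introduce a nonterminal for each terminal appearing in a rule of length ≥ 2: X1 → a, X2 → c.
Binarize each right-hand side of length ≥ 3 by chaining fresh nonterminals (Y1, Y2, …): affected rules were Expr → X2 Expr Factor; Factor → X1 X1 Atom.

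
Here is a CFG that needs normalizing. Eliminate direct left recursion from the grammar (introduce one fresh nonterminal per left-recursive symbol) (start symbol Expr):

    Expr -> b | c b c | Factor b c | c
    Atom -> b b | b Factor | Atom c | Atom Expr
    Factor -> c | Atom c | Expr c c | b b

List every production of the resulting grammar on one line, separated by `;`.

Expr -> b | c b c | Factor b c | c; Atom -> b b Atom1 | b Factor Atom1; Factor -> c | Atom c | Expr c c | b b; Atom1 -> c Atom1 | Expr Atom1 | ε

Left recursion appears on Atom.
For Atom: α = {c, Expr}, β = {b b, b Factor}. Rewrite as Atom → β Atom1 and Atom1 → α Atom1 | ε.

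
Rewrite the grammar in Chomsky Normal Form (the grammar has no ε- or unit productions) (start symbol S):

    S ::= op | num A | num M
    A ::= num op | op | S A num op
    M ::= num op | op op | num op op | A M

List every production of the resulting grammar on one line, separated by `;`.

Introduce a nonterminal for each terminal appearing in a rule of length ≥ 2: X1 → num, X2 → op.
Binarize each right-hand side of length ≥ 3 by chaining fresh nonterminals (Y1, Y2, …): affected rules were A → S A X1 X2; M → X1 X2 X2.

S ::= op | X1 A | X1 M; A ::= X1 X2 | op | S Y1; M ::= X1 X2 | X2 X2 | X1 Y3 | A M; X1 ::= num; X2 ::= op; Y1 ::= A Y2; Y2 ::= X1 X2; Y3 ::= X2 X2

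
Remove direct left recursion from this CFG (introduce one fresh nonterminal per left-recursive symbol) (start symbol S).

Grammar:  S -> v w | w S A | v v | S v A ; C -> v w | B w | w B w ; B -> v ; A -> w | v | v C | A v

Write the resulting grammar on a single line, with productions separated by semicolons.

Left recursion appears on S, A.
For S: α = {v A}, β = {v w, w S A, v v}. Rewrite as S → β S' and S' → α S' | ε.
For A: α = {v}, β = {w, v, v C}. Rewrite as A → β A' and A' → α A' | ε.

S -> v w S' | w S A S' | v v S'; C -> v w | B w | w B w; B -> v; A -> w A' | v A' | v C A'; S' -> v A S' | ε; A' -> v A' | ε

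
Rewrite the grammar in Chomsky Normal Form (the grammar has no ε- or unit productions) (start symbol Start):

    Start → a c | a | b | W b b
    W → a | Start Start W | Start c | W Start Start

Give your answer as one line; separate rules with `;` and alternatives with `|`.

Start → X1 X2 | a | b | W Y1; W → a | Start Y2 | Start X2 | W Y3; X1 → a; X2 → c; X3 → b; Y1 → X3 X3; Y2 → Start W; Y3 → Start Start

Introduce a nonterminal for each terminal appearing in a rule of length ≥ 2: X1 → a, X2 → c, X3 → b.
Binarize each right-hand side of length ≥ 3 by chaining fresh nonterminals (Y1, Y2, …): affected rules were Start → W X3 X3; W → Start Start W; W → W Start Start.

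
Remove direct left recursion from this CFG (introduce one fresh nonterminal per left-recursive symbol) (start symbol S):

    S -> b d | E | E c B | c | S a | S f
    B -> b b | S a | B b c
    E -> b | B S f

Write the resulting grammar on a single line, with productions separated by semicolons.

Left recursion appears on S, B.
For S: α = {a, f}, β = {b d, E, E c B, c}. Rewrite as S → β S' and S' → α S' | ε.
For B: α = {b c}, β = {b b, S a}. Rewrite as B → β B' and B' → α B' | ε.

S -> b d S' | E S' | E c B S' | c S'; B -> b b B' | S a B'; E -> b | B S f; S' -> a S' | f S' | ε; B' -> b c B' | ε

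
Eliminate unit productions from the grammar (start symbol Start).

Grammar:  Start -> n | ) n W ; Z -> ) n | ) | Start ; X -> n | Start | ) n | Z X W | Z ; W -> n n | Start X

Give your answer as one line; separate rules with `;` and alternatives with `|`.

Start -> n | ) n W; Z -> ) n | ) | n | ) n W; X -> ) n | ) | n | ) n W | Z X W; W -> n n | Start X

Unit pairs: X ⇒* {Start, Z}; Z ⇒* {Start}.
For each unit pair (A, B), copy every non-unit production of B to A, then drop all unit productions.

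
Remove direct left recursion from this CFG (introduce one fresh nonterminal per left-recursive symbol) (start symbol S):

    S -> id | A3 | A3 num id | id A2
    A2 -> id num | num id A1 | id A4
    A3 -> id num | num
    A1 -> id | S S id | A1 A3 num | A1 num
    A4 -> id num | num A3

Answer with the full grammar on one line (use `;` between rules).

Left recursion appears on A1.
For A1: α = {A3 num, num}, β = {id, S S id}. Rewrite as A1 → β A1' and A1' → α A1' | ε.

S -> id | A3 | A3 num id | id A2; A2 -> id num | num id A1 | id A4; A3 -> id num | num; A1 -> id A1' | S S id A1'; A4 -> id num | num A3; A1' -> A3 num A1' | num A1' | ε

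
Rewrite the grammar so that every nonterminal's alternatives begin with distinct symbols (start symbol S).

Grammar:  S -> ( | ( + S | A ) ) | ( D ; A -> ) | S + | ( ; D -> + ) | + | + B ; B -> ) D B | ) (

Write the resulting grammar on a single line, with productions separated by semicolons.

S -> A ) ) | ( S'; A -> ) | S + | (; D -> + D'; B -> ) B'; S' -> eps | + S | D; D' -> ) | eps | B; B' -> D B | (

S has alternatives sharing prefix '(': factor to S → ( S' with S' → ε | + S | D.
D has alternatives sharing prefix '+': factor to D → + D' with D' → ) | ε | B.
B has alternatives sharing prefix ')': factor to B → ) B' with B' → D B | (.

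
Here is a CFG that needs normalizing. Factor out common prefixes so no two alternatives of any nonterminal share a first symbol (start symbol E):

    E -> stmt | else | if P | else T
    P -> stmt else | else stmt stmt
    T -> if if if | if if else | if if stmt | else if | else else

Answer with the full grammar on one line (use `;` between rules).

E -> stmt | if P | else E'; P -> stmt else | else stmt stmt; T -> if if T' | else T''; E' -> ε | T; T' -> if | else | stmt; T'' -> if | else

E has alternatives sharing prefix 'else': factor to E → else E' with E' → ε | T.
T has alternatives sharing prefix 'if if': factor to T → if if T' with T' → if | else | stmt.
T has alternatives sharing prefix 'else': factor to T → else T'' with T'' → if | else.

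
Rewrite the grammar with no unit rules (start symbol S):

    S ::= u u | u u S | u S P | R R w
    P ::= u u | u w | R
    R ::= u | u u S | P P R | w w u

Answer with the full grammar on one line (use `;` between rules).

S ::= u u | u u S | u S P | R R w; P ::= u u | u w | u | u u S | P P R | w w u; R ::= u | u u S | P P R | w w u

Unit pairs: P ⇒* {R}.
For every A with A ⇒* B via unit rules, add B's non-unit alternatives to A; then delete every rule of the form X → Y.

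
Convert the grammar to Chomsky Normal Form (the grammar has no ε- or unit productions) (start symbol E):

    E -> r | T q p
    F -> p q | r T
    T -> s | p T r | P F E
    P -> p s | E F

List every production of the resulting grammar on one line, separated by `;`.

Introduce a nonterminal for each terminal appearing in a rule of length ≥ 2: X1 → q, X2 → p, X3 → r, X4 → s.
Binarize each right-hand side of length ≥ 3 by chaining fresh nonterminals (Y1, Y2, …): affected rules were E → T X1 X2; T → X2 T X3; T → P F E.

E -> r | T Y1; F -> X2 X1 | X3 T; T -> s | X2 Y2 | P Y3; P -> X2 X4 | E F; X1 -> q; X2 -> p; X3 -> r; X4 -> s; Y1 -> X1 X2; Y2 -> T X3; Y3 -> F E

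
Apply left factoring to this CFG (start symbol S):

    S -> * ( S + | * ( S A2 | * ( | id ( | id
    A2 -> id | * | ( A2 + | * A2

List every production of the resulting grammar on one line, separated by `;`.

S has alternatives sharing prefix '* (': factor to S → * ( S' with S' → S + | S A2 | ε.
S has alternatives sharing prefix 'id': factor to S → id S'' with S'' → ( | ε.
A2 has alternatives sharing prefix '*': factor to A2 → * A2' with A2' → ε | A2.
S' has alternatives sharing prefix 'S': factor to S' → S S''' with S''' → + | A2.

S -> * ( S' | id S''; A2 -> id | ( A2 + | * A2'; S' -> ε | S S'''; S'' -> ( | ε; A2' -> ε | A2; S''' -> + | A2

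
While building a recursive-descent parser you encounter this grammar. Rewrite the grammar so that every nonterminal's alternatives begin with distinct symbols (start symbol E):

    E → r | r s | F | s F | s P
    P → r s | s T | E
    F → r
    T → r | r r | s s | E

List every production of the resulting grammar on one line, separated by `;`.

E has alternatives sharing prefix 'r': factor to E → r E' with E' → ε | s.
E has alternatives sharing prefix 's': factor to E → s E'' with E'' → F | P.
T has alternatives sharing prefix 'r': factor to T → r T' with T' → ε | r.

E → F | r E' | s E''; P → r s | s T | E; F → r; T → s s | E | r T'; E' → ε | s; E'' → F | P; T' → ε | r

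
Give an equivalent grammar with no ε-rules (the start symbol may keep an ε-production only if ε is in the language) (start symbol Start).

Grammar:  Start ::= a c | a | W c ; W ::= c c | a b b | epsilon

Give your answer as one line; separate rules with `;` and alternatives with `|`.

Start ::= a c | a | W c | c; W ::= c c | a b b

The nullable symbols are {W}.
ε ∉ L(G), so no ε-production is kept.
Add the nullable-subset variants: Start → W c gives W c | c.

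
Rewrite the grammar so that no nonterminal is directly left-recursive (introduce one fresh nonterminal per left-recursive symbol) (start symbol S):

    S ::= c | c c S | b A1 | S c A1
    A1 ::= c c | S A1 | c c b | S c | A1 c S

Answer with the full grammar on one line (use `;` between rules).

S ::= c S' | c c S S' | b A1 S'; A1 ::= c c A1' | S A1 A1' | c c b A1' | S c A1'; S' ::= c A1 S' | ε; A1' ::= c S A1' | ε

Directly left-recursive nonterminals: S, A1.
For S: α = {c A1}, β = {c, c c S, b A1}. Rewrite as S → β S' and S' → α S' | ε.
For A1: α = {c S}, β = {c c, S A1, c c b, S c}. Rewrite as A1 → β A1' and A1' → α A1' | ε.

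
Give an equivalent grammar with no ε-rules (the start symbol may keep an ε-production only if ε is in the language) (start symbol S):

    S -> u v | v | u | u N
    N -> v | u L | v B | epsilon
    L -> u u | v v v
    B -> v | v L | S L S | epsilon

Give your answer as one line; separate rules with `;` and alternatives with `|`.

Nullable set = {B, N}.
ε ∉ L(G), so no ε-production is kept.

S -> u v | v | u | u N; N -> v | u L | v B; L -> u u | v v v; B -> v | v L | S L S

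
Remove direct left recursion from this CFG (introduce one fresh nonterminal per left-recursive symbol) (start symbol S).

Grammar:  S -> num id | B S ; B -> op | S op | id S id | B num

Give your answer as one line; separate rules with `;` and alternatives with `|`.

Directly left-recursive nonterminal: B.
For B: α = {num}, β = {op, S op, id S id}. Rewrite as B → β B' and B' → α B' | ε.

S -> num id | B S; B -> op B' | S op B' | id S id B'; B' -> num B' | eps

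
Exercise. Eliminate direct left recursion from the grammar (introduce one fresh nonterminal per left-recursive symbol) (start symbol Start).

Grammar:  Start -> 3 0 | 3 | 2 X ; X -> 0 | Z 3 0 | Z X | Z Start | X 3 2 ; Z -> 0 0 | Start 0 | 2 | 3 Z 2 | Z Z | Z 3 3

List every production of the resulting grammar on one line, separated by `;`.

Left recursion appears on X, Z.
For X: α = {3 2}, β = {0, Z 3 0, Z X, Z Start}. Rewrite as X → β X1 and X1 → α X1 | ε.
For Z: α = {Z, 3 3}, β = {0 0, Start 0, 2, 3 Z 2}. Rewrite as Z → β Z1 and Z1 → α Z1 | ε.

Start -> 3 0 | 3 | 2 X; X -> 0 X1 | Z 3 0 X1 | Z X X1 | Z Start X1; Z -> 0 0 Z1 | Start 0 Z1 | 2 Z1 | 3 Z 2 Z1; X1 -> 3 2 X1 | ε; Z1 -> Z Z1 | 3 3 Z1 | ε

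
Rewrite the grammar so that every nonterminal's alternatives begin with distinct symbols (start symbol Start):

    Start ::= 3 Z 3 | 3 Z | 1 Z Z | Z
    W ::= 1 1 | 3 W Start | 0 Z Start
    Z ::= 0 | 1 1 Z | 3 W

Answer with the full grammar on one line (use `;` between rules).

Start has alternatives sharing prefix '3 Z': factor to Start → 3 Z Start1 with Start1 → 3 | ε.

Start ::= 1 Z Z | Z | 3 Z Start1; W ::= 1 1 | 3 W Start | 0 Z Start; Z ::= 0 | 1 1 Z | 3 W; Start1 ::= 3 | ε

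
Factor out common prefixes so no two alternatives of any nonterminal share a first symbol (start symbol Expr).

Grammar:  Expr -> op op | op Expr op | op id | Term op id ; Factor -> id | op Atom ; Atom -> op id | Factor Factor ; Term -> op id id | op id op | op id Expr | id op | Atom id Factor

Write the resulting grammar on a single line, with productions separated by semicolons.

Expr has alternatives sharing prefix 'op': factor to Expr → op Expr1 with Expr1 → op | Expr op | id.
Term has alternatives sharing prefix 'op id': factor to Term → op id Term1 with Term1 → id | op | Expr.

Expr -> Term op id | op Expr1; Factor -> id | op Atom; Atom -> op id | Factor Factor; Term -> id op | Atom id Factor | op id Term1; Expr1 -> op | Expr op | id; Term1 -> id | op | Expr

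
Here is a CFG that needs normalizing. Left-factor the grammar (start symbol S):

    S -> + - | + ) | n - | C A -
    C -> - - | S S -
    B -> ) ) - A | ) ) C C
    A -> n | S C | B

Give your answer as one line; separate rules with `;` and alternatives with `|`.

S has alternatives sharing prefix '+': factor to S → + S' with S' → - | ).
B has alternatives sharing prefix ') )': factor to B → ) ) B' with B' → - A | C C.

S -> n - | C A - | + S'; C -> - - | S S -; B -> ) ) B'; A -> n | S C | B; S' -> - | ); B' -> - A | C C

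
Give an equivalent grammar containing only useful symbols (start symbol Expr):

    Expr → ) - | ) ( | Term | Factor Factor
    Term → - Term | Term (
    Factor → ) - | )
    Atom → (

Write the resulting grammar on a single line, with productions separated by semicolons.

Generating nonterminals: {Atom, Expr, Factor}.
Reachable from Expr after that: {Expr, Factor}.
Removed useless symbols: {Atom, Term} and every production mentioning them.

Expr → ) - | ) ( | Factor Factor; Factor → ) - | )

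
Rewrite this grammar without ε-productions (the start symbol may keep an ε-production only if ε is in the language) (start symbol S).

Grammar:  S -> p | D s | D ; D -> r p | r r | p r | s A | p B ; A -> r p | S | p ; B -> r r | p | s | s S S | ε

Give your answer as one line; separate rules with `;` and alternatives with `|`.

S -> p | D s | D; D -> r p | r r | p r | s A | p B | p; A -> r p | S | p; B -> r r | p | s | s S S

Nullable set = {B}.
ε ∉ L(G), so no ε-production is kept.
Add the nullable-subset variants: D → p B gives p B | p.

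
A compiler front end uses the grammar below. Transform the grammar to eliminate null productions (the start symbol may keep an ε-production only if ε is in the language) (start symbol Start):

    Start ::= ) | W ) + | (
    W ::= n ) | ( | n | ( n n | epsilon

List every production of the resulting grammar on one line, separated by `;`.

Nullable nonterminals: {W}.
ε ∉ L(G), so no ε-production is kept.
For each production, add variants omitting each subset of nullable occurrences: Start → W ) + gives W ) + | ) +.

Start ::= ) | W ) + | ) + | (; W ::= n ) | ( | n | ( n n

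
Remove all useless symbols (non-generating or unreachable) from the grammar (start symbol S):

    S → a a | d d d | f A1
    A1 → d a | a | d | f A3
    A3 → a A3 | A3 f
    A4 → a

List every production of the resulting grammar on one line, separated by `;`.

Generating nonterminals: {A1, A4, S}.
Reachable from S after that: {A1, S}.
Removed useless symbols: {A3, A4} and every production mentioning them.

S → a a | d d d | f A1; A1 → d a | a | d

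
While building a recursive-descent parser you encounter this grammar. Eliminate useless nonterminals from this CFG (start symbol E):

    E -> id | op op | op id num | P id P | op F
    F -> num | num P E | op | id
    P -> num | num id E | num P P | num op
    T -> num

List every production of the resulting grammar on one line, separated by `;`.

E -> id | op op | op id num | P id P | op F; F -> num | num P E | op | id; P -> num | num id E | num P P | num op

Generating nonterminals: {E, F, P, T}.
Reachable from E after that: {E, F, P}.
Removed useless symbols: {T} and every production mentioning them.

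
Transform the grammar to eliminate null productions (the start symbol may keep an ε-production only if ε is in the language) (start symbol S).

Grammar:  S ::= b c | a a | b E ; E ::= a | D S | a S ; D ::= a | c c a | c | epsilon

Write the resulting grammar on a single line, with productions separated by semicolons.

Nullable set = {D}.
ε ∉ L(G), so no ε-production is kept.
Add the nullable-subset variants: E → D S gives D S | S.

S ::= b c | a a | b E; E ::= a | D S | S | a S; D ::= a | c c a | c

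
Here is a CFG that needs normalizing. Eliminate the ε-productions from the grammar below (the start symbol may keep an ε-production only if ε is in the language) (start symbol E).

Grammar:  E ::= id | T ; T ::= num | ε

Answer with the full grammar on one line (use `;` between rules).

The nullable symbols are {E, T}.
ε ∈ L(G) since E is nullable, so keep E → ε.

E ::= id | T | ε; T ::= num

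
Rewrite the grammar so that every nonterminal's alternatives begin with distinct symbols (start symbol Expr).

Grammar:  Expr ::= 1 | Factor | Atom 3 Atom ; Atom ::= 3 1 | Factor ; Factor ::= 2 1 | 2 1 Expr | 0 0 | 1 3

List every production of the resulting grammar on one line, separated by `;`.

Factor has alternatives sharing prefix '2 1': factor to Factor → 2 1 Factor1 with Factor1 → ε | Expr.

Expr ::= 1 | Factor | Atom 3 Atom; Atom ::= 3 1 | Factor; Factor ::= 0 0 | 1 3 | 2 1 Factor1; Factor1 ::= ε | Expr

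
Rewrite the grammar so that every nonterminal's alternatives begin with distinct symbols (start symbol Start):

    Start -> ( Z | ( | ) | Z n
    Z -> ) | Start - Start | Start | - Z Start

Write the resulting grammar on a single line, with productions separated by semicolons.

Start -> ) | Z n | ( Start1; Z -> ) | - Z Start | Start Z1; Start1 -> Z | ε; Z1 -> - Start | ε

Start has alternatives sharing prefix '(': factor to Start → ( Start1 with Start1 → Z | ε.
Z has alternatives sharing prefix 'Start': factor to Z → Start Z1 with Z1 → - Start | ε.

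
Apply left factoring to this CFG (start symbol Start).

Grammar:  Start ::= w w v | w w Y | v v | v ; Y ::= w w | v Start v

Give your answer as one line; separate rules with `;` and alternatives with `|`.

Start ::= w w Start1 | v Start2; Y ::= w w | v Start v; Start1 ::= v | Y; Start2 ::= v | epsilon

Start has alternatives sharing prefix 'w w': factor to Start → w w Start1 with Start1 → v | Y.
Start has alternatives sharing prefix 'v': factor to Start → v Start2 with Start2 → v | ε.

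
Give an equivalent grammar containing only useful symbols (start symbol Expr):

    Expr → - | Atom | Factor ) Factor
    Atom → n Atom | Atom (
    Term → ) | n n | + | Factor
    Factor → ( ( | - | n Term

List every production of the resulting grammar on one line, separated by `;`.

Generating nonterminals: {Expr, Factor, Term}.
Reachable from Expr after that: {Expr, Factor, Term}.
Removed useless symbols: {Atom} and every production mentioning them.

Expr → - | Factor ) Factor; Term → ) | n n | + | Factor; Factor → ( ( | - | n Term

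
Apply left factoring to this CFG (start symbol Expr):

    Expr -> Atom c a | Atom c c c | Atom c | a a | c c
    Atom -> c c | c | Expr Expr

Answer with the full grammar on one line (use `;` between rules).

Expr -> a a | c c | Atom c Expr1; Atom -> Expr Expr | c Atom1; Expr1 -> a | c c | ε; Atom1 -> c | ε

Expr has alternatives sharing prefix 'Atom c': factor to Expr → Atom c Expr1 with Expr1 → a | c c | ε.
Atom has alternatives sharing prefix 'c': factor to Atom → c Atom1 with Atom1 → c | ε.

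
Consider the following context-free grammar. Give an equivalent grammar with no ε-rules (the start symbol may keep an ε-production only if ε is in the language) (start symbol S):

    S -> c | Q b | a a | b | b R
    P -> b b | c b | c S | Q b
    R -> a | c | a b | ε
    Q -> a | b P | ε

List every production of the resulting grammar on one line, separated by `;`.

S -> c | Q b | b | a a | b R; P -> b b | c b | c S | Q b | b; R -> a | c | a b; Q -> a | b P

Nullable set = {Q, R}.
ε ∉ L(G), so no ε-production is kept.
Expand every rule over subsets of its nullable positions: S → Q b gives Q b | b. P → Q b gives Q b | b.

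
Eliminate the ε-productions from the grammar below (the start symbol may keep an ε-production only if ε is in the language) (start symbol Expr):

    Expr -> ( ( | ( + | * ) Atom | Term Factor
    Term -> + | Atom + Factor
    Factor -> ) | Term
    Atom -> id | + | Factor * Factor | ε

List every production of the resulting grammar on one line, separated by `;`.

Expr -> ( ( | ( + | * ) Atom | * ) | Term Factor; Term -> + | Atom + Factor | + Factor; Factor -> ) | Term; Atom -> id | + | Factor * Factor

Nullable nonterminals: {Atom}.
ε ∉ L(G), so no ε-production is kept.
For each production, add variants omitting each subset of nullable occurrences: Expr → * ) Atom gives * ) Atom | * ). Term → Atom + Factor gives Atom + Factor | + Factor.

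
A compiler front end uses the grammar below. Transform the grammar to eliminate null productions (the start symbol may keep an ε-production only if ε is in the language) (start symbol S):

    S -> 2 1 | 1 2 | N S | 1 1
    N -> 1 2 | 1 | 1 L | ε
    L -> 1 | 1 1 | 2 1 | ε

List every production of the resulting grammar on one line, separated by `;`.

The nullable symbols are {L, N}.
ε ∉ L(G), so no ε-production is kept.

S -> 2 1 | 1 2 | N S | 1 1; N -> 1 2 | 1 | 1 L; L -> 1 | 1 1 | 2 1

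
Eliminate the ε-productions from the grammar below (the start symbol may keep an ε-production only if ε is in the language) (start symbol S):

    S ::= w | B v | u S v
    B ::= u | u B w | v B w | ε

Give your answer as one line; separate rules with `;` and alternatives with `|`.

Nullable set = {B}.
ε ∉ L(G), so no ε-production is kept.
For each production, add variants omitting each subset of nullable occurrences: S → B v gives B v | v. B → u B w gives u B w | u w. B → v B w gives v B w | v w.

S ::= w | B v | v | u S v; B ::= u | u B w | u w | v B w | v w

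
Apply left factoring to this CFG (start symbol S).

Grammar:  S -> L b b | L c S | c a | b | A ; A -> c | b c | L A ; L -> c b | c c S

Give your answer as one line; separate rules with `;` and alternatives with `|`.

S -> c a | b | A | L S'; A -> c | b c | L A; L -> c L'; S' -> b b | c S; L' -> b | c S

S has alternatives sharing prefix 'L': factor to S → L S' with S' → b b | c S.
L has alternatives sharing prefix 'c': factor to L → c L' with L' → b | c S.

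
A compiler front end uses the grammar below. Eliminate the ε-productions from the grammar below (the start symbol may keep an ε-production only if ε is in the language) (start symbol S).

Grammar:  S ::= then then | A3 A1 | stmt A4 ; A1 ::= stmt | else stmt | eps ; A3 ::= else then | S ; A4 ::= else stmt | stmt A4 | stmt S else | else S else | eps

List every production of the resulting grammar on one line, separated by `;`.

Nullable set = {A1, A4}.
ε ∉ L(G), so no ε-production is kept.
Add the nullable-subset variants: S → A3 A1 gives A3 A1 | A3. S → stmt A4 gives stmt A4 | stmt. A4 → stmt A4 gives stmt A4 | stmt.

S ::= then then | A3 A1 | A3 | stmt A4 | stmt; A1 ::= stmt | else stmt; A3 ::= else then | S; A4 ::= else stmt | stmt A4 | stmt | stmt S else | else S else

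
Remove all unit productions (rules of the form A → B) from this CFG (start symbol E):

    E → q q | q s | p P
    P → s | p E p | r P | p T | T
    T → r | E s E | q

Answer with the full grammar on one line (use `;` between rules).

E → q q | q s | p P; P → s | p E p | r P | p T | r | E s E | q; T → r | E s E | q

Unit pairs: P ⇒* {T}.
Replace each nonterminal's rules with the union of the non-unit rules of every nonterminal it unit-derives.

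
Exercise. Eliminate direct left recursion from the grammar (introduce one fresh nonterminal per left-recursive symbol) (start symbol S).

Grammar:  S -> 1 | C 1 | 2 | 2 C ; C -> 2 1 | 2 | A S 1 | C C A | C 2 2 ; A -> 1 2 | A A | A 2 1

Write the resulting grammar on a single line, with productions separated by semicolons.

Left recursion appears on C, A.
For C: α = {C A, 2 2}, β = {2 1, 2, A S 1}. Rewrite as C → β C' and C' → α C' | ε.
For A: α = {A, 2 1}, β = {1 2}. Rewrite as A → β A' and A' → α A' | ε.

S -> 1 | C 1 | 2 | 2 C; C -> 2 1 C' | 2 C' | A S 1 C'; A -> 1 2 A'; C' -> C A C' | 2 2 C' | ε; A' -> A A' | 2 1 A' | ε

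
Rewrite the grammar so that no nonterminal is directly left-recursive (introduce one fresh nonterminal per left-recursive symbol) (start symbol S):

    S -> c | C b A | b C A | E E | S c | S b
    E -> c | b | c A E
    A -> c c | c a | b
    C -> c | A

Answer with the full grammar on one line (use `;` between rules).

S -> c S' | C b A S' | b C A S' | E E S'; E -> c | b | c A E; A -> c c | c a | b; C -> c | A; S' -> c S' | b S' | ε

Left recursion appears on S.
For S: α = {c, b}, β = {c, C b A, b C A, E E}. Rewrite as S → β S' and S' → α S' | ε.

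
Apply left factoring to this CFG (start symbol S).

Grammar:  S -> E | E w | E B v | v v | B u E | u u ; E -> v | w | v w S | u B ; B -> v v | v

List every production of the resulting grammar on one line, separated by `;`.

S -> v v | B u E | u u | E S'; E -> w | u B | v E'; B -> v B'; S' -> epsilon | w | B v; E' -> epsilon | w S; B' -> v | epsilon

S has alternatives sharing prefix 'E': factor to S → E S' with S' → ε | w | B v.
E has alternatives sharing prefix 'v': factor to E → v E' with E' → ε | w S.
B has alternatives sharing prefix 'v': factor to B → v B' with B' → v | ε.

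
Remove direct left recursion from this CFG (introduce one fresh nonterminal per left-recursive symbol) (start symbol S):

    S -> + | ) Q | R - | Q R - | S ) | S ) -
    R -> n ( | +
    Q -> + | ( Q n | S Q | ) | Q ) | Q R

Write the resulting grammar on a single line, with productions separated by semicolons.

S -> + S' | ) Q S' | R - S' | Q R - S'; R -> n ( | +; Q -> + Q' | ( Q n Q' | S Q Q' | ) Q'; S' -> ) S' | ) - S' | ε; Q' -> ) Q' | R Q' | ε

Directly left-recursive nonterminals: S, Q.
For S: α = {), ) -}, β = {+, ) Q, R -, Q R -}. Rewrite as S → β S' and S' → α S' | ε.
For Q: α = {), R}, β = {+, ( Q n, S Q, )}. Rewrite as Q → β Q' and Q' → α Q' | ε.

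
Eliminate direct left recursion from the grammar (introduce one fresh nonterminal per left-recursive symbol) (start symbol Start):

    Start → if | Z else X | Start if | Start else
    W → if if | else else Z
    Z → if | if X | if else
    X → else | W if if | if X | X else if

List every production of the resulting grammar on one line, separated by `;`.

Left recursion appears on Start, X.
For Start: α = {if, else}, β = {if, Z else X}. Rewrite as Start → β Start1 and Start1 → α Start1 | ε.
For X: α = {else if}, β = {else, W if if, if X}. Rewrite as X → β X1 and X1 → α X1 | ε.

Start → if Start1 | Z else X Start1; W → if if | else else Z; Z → if | if X | if else; X → else X1 | W if if X1 | if X X1; Start1 → if Start1 | else Start1 | ε; X1 → else if X1 | ε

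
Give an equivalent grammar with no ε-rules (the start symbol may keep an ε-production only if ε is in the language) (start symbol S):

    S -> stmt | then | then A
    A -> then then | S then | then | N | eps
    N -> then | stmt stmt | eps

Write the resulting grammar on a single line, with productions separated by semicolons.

Nullable nonterminals: {A, N}.
ε ∉ L(G), so no ε-production is kept.

S -> stmt | then | then A; A -> then then | S then | then | N; N -> then | stmt stmt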